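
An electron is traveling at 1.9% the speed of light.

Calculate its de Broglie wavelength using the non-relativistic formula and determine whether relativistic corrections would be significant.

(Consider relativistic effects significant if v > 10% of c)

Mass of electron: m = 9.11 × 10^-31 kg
No, relativistic corrections are not needed.

Using the non-relativistic de Broglie formula λ = h/(mv):

v = 1.9% × c = 5.696 × 10^6 m/s

λ = h/(mv)
λ = (6.626 × 10^-34 J·s) / (9.11 × 10^-31 kg × 5.696 × 10^6 m/s)
λ = 1.28 × 10^-10 m

Since v = 1.9% of c < 10% of c, relativistic corrections are NOT significant and this non-relativistic result is a good approximation.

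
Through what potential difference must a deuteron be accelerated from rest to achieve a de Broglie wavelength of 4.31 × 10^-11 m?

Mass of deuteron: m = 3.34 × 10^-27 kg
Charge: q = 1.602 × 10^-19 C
2.21 × 10^-1 V

From λ = h/√(2mqV), we solve for V:

λ² = h²/(2mqV)
V = h²/(2mqλ²)
V = (6.626 × 10^-34 J·s)² / (2 × 3.34 × 10^-27 kg × 1.602 × 10^-19 C × (4.31 × 10^-11 m)²)
V = 2.21 × 10^-1 V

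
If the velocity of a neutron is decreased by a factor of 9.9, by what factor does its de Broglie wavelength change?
The wavelength increases by a factor of 9.9.

From λ = h/(mv), the wavelength is inversely proportional to velocity:

λ ∝ 1/v

If v → v/9.9, then λ → 9.9λ

When velocity is decreased by a factor of 9.9, the wavelength increases by a factor of 9.9.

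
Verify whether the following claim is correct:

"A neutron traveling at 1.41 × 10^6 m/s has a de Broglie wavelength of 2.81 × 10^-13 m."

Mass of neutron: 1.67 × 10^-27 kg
True

The claim is correct.

Using λ = h/(mv):
λ = (6.626 × 10^-34 J·s) / (1.67 × 10^-27 kg × 1.41 × 10^6 m/s)
λ = 2.81 × 10^-13 m

This matches the claimed value.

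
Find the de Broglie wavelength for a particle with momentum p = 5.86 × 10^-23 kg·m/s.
1.13 × 10^-11 m

Using the de Broglie relation λ = h/p:

λ = h/p
λ = (6.626 × 10^-34 J·s) / (5.86 × 10^-23 kg·m/s)
λ = 1.13 × 10^-11 m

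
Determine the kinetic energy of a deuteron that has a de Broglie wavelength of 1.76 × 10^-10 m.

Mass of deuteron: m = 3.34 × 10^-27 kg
2.12 × 10^-21 J (or 0.0132 eV)

From λ = h/√(2mKE), we solve for KE:

λ² = h²/(2mKE)
KE = h²/(2mλ²)
KE = (6.626 × 10^-34 J·s)² / (2 × 3.34 × 10^-27 kg × (1.76 × 10^-10 m)²)
KE = 2.12 × 10^-21 J
KE = 0.0132 eV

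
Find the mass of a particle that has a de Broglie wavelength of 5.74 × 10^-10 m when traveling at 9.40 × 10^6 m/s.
1.23 × 10^-31 kg

From the de Broglie relation λ = h/(mv), we solve for m:

m = h/(λv)
m = (6.626 × 10^-34 J·s) / (5.74 × 10^-10 m × 9.40 × 10^6 m/s)
m = 1.23 × 10^-31 kg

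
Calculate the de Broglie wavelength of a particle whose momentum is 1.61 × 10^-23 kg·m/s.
4.12 × 10^-11 m

Using the de Broglie relation λ = h/p:

λ = h/p
λ = (6.626 × 10^-34 J·s) / (1.61 × 10^-23 kg·m/s)
λ = 4.12 × 10^-11 m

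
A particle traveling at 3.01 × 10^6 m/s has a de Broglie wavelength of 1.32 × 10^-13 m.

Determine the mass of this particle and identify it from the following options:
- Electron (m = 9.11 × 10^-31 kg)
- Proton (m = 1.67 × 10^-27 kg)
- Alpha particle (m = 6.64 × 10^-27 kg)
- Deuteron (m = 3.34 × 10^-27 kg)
The particle is a proton.

From λ = h/(mv), solve for mass:

m = h/(λv)
m = (6.626 × 10^-34 J·s) / (1.32 × 10^-13 m × 3.01 × 10^6 m/s)
m = 1.67 × 10^-27 kg

Comparing with the listed masses, this is closest to a proton.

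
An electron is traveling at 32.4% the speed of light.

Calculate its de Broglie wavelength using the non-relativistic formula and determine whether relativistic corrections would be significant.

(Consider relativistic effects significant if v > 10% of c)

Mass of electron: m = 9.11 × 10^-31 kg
Yes, relativistic corrections are needed.

Using the non-relativistic de Broglie formula λ = h/(mv):

v = 32.4% × c = 9.713 × 10^7 m/s

λ = h/(mv)
λ = (6.626 × 10^-34 J·s) / (9.11 × 10^-31 kg × 9.713 × 10^7 m/s)
λ = 7.49 × 10^-12 m

Since v = 32.4% of c > 10% of c, relativistic corrections ARE significant and the actual wavelength would differ from this non-relativistic estimate.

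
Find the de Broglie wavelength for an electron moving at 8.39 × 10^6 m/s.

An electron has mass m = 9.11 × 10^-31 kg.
8.67 × 10^-11 m

Using the de Broglie relation λ = h/(mv):

λ = h/(mv)
λ = (6.626 × 10^-34 J·s) / (9.11 × 10^-31 kg × 8.39 × 10^6 m/s)
λ = 8.67 × 10^-11 m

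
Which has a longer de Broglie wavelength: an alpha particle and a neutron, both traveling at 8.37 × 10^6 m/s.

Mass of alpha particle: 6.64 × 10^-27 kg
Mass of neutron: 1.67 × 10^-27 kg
The neutron has the longer wavelength.

Using λ = h/(mv), since both particles have the same velocity, the wavelength depends only on mass.

For alpha particle: λ₁ = h/(m₁v) = 1.19 × 10^-14 m
For neutron: λ₂ = h/(m₂v) = 4.74 × 10^-14 m

Since λ ∝ 1/m at constant velocity, the lighter particle has the longer wavelength.

The neutron has the longer de Broglie wavelength.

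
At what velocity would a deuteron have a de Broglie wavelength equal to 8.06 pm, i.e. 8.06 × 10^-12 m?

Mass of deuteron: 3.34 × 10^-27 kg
2.46 × 10^4 m/s

From λ = h/(mv), solve for v:

v = h/(mλ)
v = (6.626 × 10^-34 J·s) / (3.34 × 10^-27 kg × 8.06 × 10^-12 m)
v = 2.46 × 10^4 m/s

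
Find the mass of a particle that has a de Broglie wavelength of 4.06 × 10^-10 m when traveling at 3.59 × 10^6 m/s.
4.55 × 10^-31 kg

From the de Broglie relation λ = h/(mv), we solve for m:

m = h/(λv)
m = (6.626 × 10^-34 J·s) / (4.06 × 10^-10 m × 3.59 × 10^6 m/s)
m = 4.55 × 10^-31 kg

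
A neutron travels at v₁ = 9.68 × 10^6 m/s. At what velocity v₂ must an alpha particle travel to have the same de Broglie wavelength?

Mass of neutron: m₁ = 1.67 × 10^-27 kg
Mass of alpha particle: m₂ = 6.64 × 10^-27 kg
v₂ = 2.43 × 10^6 m/s

For equal de Broglie wavelengths: λ₁ = λ₂

h/(m₁v₁) = h/(m₂v₂)
m₁v₁ = m₂v₂
v₂ = v₁ · (m₁/m₂)

v₂ = 9.68 × 10^6 m/s × (1.67 × 10^-27 kg / 6.64 × 10^-27 kg)
v₂ = 2.43 × 10^6 m/s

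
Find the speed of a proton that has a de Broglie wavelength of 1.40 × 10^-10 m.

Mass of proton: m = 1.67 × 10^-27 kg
2.83 × 10^3 m/s

From the de Broglie relation λ = h/(mv), we solve for v:

v = h/(mλ)
v = (6.626 × 10^-34 J·s) / (1.67 × 10^-27 kg × 1.40 × 10^-10 m)
v = 2.83 × 10^3 m/s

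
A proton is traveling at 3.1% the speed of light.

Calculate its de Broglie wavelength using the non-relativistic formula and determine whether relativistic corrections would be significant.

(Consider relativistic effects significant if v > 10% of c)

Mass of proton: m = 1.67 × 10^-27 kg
No, relativistic corrections are not needed.

Using the non-relativistic de Broglie formula λ = h/(mv):

v = 3.1% × c = 9.294 × 10^6 m/s

λ = h/(mv)
λ = (6.626 × 10^-34 J·s) / (1.67 × 10^-27 kg × 9.294 × 10^6 m/s)
λ = 4.27 × 10^-14 m

Since v = 3.1% of c < 10% of c, relativistic corrections are NOT significant and this non-relativistic result is a good approximation.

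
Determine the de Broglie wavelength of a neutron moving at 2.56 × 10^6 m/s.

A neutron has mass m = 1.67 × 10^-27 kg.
1.55 × 10^-13 m

Using the de Broglie relation λ = h/(mv):

λ = h/(mv)
λ = (6.626 × 10^-34 J·s) / (1.67 × 10^-27 kg × 2.56 × 10^6 m/s)
λ = 1.55 × 10^-13 m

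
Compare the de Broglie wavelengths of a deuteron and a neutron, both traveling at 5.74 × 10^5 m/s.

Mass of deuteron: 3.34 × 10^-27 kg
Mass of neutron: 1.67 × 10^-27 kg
The neutron has the longer wavelength.

Using λ = h/(mv), since both particles have the same velocity, the wavelength depends only on mass.

For deuteron: λ₁ = h/(m₁v) = 3.46 × 10^-13 m
For neutron: λ₂ = h/(m₂v) = 6.91 × 10^-13 m

Since λ ∝ 1/m at constant velocity, the lighter particle has the longer wavelength.

The neutron has the longer de Broglie wavelength.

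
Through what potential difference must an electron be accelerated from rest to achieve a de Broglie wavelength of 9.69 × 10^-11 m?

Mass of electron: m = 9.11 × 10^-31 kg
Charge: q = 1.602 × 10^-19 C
160 V

From λ = h/√(2mqV), we solve for V:

λ² = h²/(2mqV)
V = h²/(2mqλ²)
V = (6.626 × 10^-34 J·s)² / (2 × 9.11 × 10^-31 kg × 1.602 × 10^-19 C × (9.69 × 10^-11 m)²)
V = 160 V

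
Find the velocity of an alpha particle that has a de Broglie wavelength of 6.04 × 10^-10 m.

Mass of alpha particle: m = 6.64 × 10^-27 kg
1.65 × 10^2 m/s

From the de Broglie relation λ = h/(mv), we solve for v:

v = h/(mλ)
v = (6.626 × 10^-34 J·s) / (6.64 × 10^-27 kg × 6.04 × 10^-10 m)
v = 1.65 × 10^2 m/s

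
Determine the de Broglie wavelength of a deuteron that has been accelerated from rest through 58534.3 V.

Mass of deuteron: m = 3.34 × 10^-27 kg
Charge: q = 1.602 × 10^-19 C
8.37 × 10^-14 m

When a particle is accelerated through voltage V, it gains kinetic energy KE = qV.

The de Broglie wavelength is then λ = h/√(2mqV):

λ = h/√(2mqV)
λ = (6.626 × 10^-34 J·s) / √(2 × 3.34 × 10^-27 kg × 1.602 × 10^-19 C × 58534.3 V)
λ = 8.37 × 10^-14 m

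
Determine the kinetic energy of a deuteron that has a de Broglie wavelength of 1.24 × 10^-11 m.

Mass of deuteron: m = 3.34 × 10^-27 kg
4.27 × 10^-19 J (or 2.67 eV)

From λ = h/√(2mKE), we solve for KE:

λ² = h²/(2mKE)
KE = h²/(2mλ²)
KE = (6.626 × 10^-34 J·s)² / (2 × 3.34 × 10^-27 kg × (1.24 × 10^-11 m)²)
KE = 4.27 × 10^-19 J
KE = 2.67 eV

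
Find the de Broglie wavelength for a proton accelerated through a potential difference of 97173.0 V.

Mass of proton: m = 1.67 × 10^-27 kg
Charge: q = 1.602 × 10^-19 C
9.19 × 10^-14 m

When a particle is accelerated through voltage V, it gains kinetic energy KE = qV.

The de Broglie wavelength is then λ = h/√(2mqV):

λ = h/√(2mqV)
λ = (6.626 × 10^-34 J·s) / √(2 × 1.67 × 10^-27 kg × 1.602 × 10^-19 C × 97173.0 V)
λ = 9.19 × 10^-14 m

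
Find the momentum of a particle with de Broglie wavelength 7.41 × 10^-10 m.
8.94 × 10^-25 kg·m/s

From the de Broglie relation λ = h/p, we solve for p:

p = h/λ
p = (6.626 × 10^-34 J·s) / (7.41 × 10^-10 m)
p = 8.94 × 10^-25 kg·m/s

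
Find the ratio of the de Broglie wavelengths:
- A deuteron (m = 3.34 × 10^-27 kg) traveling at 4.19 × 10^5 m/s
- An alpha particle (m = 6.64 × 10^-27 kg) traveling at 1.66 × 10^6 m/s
λ₁/λ₂ = 7.88

Using λ = h/(mv):

λ₁ = h/(m₁v₁) = 4.73 × 10^-13 m
λ₂ = h/(m₂v₂) = 6.01 × 10^-14 m

Ratio λ₁/λ₂ = (m₂v₂)/(m₁v₁)
         = (6.64 × 10^-27 kg × 1.66 × 10^6 m/s) / (3.34 × 10^-27 kg × 4.19 × 10^5 m/s)
         = 7.88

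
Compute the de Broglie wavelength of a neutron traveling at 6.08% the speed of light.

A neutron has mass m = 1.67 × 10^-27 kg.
2.18 × 10^-14 m

Using the de Broglie relation λ = h/(mv):

v = 6.08% × c = 1.823 × 10^7 m/s

λ = h/(mv)
λ = (6.626 × 10^-34 J·s) / (1.67 × 10^-27 kg × 1.823 × 10^7 m/s)
λ = 2.18 × 10^-14 m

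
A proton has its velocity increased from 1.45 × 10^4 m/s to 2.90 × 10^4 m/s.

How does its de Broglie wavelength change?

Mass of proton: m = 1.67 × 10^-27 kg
The wavelength decreases by a factor of 2.

Using λ = h/(mv):

Initial wavelength: λ₁ = h/(mv₁) = 2.74 × 10^-11 m
Final wavelength: λ₂ = h/(mv₂) = 1.37 × 10^-11 m

Since λ ∝ 1/v, when velocity increases by a factor of 2, the wavelength decreases by a factor of 2.

λ₂/λ₁ = v₁/v₂ = 1/2

The wavelength decreases by a factor of 2.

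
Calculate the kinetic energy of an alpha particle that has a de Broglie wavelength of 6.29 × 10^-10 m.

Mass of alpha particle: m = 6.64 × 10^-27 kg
8.36 × 10^-23 J (or 5.22 × 10^-4 eV)

From λ = h/√(2mKE), we solve for KE:

λ² = h²/(2mKE)
KE = h²/(2mλ²)
KE = (6.626 × 10^-34 J·s)² / (2 × 6.64 × 10^-27 kg × (6.29 × 10^-10 m)²)
KE = 8.36 × 10^-23 J
KE = 5.22 × 10^-4 eV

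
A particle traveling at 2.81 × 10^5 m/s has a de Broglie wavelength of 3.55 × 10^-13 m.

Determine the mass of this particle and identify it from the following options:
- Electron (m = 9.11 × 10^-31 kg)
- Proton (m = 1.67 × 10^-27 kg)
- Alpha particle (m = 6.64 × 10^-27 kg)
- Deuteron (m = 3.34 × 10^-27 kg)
The particle is an alpha particle.

From λ = h/(mv), solve for mass:

m = h/(λv)
m = (6.626 × 10^-34 J·s) / (3.55 × 10^-13 m × 2.81 × 10^5 m/s)
m = 6.64 × 10^-27 kg

Comparing with the listed masses, this is closest to an alpha particle.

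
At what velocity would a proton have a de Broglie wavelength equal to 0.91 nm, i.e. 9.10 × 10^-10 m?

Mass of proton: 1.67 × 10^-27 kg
4.36 × 10^2 m/s

From λ = h/(mv), solve for v:

v = h/(mλ)
v = (6.626 × 10^-34 J·s) / (1.67 × 10^-27 kg × 9.10 × 10^-10 m)
v = 4.36 × 10^2 m/s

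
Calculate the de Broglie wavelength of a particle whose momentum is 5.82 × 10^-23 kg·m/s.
1.14 × 10^-11 m

Using the de Broglie relation λ = h/p:

λ = h/p
λ = (6.626 × 10^-34 J·s) / (5.82 × 10^-23 kg·m/s)
λ = 1.14 × 10^-11 m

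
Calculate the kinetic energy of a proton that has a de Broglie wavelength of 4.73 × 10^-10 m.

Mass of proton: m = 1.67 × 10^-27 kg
5.88 × 10^-22 J (or 3.67 × 10^-3 eV)

From λ = h/√(2mKE), we solve for KE:

λ² = h²/(2mKE)
KE = h²/(2mλ²)
KE = (6.626 × 10^-34 J·s)² / (2 × 1.67 × 10^-27 kg × (4.73 × 10^-10 m)²)
KE = 5.88 × 10^-22 J
KE = 3.67 × 10^-3 eV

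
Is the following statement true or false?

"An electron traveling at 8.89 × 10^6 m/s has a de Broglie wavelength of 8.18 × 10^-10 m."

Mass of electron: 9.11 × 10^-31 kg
False

The claim is incorrect.

Using λ = h/(mv):
λ = (6.626 × 10^-34 J·s) / (9.11 × 10^-31 kg × 8.89 × 10^6 m/s)
λ = 8.18 × 10^-11 m

The actual wavelength differs from the claimed 8.18 × 10^-10 m.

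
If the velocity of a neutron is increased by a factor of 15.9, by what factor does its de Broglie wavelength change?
The wavelength decreases by a factor of 15.9.

From λ = h/(mv), the wavelength is inversely proportional to velocity:

λ ∝ 1/v

If v → 15.9v, then λ → λ/15.9

When velocity is increased by a factor of 15.9, the wavelength decreases by a factor of 15.9.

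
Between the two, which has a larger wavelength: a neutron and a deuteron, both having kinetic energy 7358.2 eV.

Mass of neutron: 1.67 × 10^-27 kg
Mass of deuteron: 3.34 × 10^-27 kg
The neutron has the longer wavelength.

Using λ = h/√(2mKE):

For neutron: λ₁ = h/√(2m₁KE) = 3.34 × 10^-13 m
For deuteron: λ₂ = h/√(2m₂KE) = 2.36 × 10^-13 m

Since λ ∝ 1/√m at constant kinetic energy, the lighter particle has the longer wavelength.

The neutron has the longer de Broglie wavelength.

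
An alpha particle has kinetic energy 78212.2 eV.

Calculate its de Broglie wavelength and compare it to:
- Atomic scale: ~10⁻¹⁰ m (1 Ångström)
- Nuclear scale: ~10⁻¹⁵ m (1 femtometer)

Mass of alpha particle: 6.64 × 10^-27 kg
λ = 5.14 × 10^-14 m, which is between nuclear and atomic scales.

Using λ = h/√(2mKE):

KE = 78212.2 eV = 1.253 × 10^-14 J

λ = h/√(2mKE)
λ = (6.626 × 10^-34 J·s) / √(2 × 6.64 × 10^-27 kg × 1.253 × 10^-14 J)
λ = 5.14 × 10^-14 m

Comparison:
- Atomic scale (10⁻¹⁰ m): λ is 0.00051× this size
- Nuclear scale (10⁻¹⁵ m): λ is 51× this size

The wavelength is between nuclear and atomic scales.

This wavelength is appropriate for probing atomic structure but too large for nuclear physics experiments.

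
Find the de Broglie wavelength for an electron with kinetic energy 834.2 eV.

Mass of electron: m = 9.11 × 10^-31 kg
4.25 × 10^-11 m

Using λ = h/√(2mKE):

First convert KE to Joules: KE = 834.2 eV = 1.337 × 10^-16 J

λ = h/√(2mKE)
λ = (6.626 × 10^-34 J·s) / √(2 × 9.11 × 10^-31 kg × 1.337 × 10^-16 J)
λ = 4.25 × 10^-11 m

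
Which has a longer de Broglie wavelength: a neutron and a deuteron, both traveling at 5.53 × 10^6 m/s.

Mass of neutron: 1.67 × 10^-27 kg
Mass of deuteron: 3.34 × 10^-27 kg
The neutron has the longer wavelength.

Using λ = h/(mv), since both particles have the same velocity, the wavelength depends only on mass.

For neutron: λ₁ = h/(m₁v) = 7.17 × 10^-14 m
For deuteron: λ₂ = h/(m₂v) = 3.59 × 10^-14 m

Since λ ∝ 1/m at constant velocity, the lighter particle has the longer wavelength.

The neutron has the longer de Broglie wavelength.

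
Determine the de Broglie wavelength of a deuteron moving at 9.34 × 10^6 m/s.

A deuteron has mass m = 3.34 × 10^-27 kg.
2.12 × 10^-14 m

Using the de Broglie relation λ = h/(mv):

λ = h/(mv)
λ = (6.626 × 10^-34 J·s) / (3.34 × 10^-27 kg × 9.34 × 10^6 m/s)
λ = 2.12 × 10^-14 m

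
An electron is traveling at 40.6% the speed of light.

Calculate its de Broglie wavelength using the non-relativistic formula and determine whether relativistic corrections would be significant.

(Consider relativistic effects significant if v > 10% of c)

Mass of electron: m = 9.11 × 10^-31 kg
Yes, relativistic corrections are needed.

Using the non-relativistic de Broglie formula λ = h/(mv):

v = 40.6% × c = 1.217 × 10^8 m/s

λ = h/(mv)
λ = (6.626 × 10^-34 J·s) / (9.11 × 10^-31 kg × 1.217 × 10^8 m/s)
λ = 5.98 × 10^-12 m

Since v = 40.6% of c > 10% of c, relativistic corrections ARE significant and the actual wavelength would differ from this non-relativistic estimate.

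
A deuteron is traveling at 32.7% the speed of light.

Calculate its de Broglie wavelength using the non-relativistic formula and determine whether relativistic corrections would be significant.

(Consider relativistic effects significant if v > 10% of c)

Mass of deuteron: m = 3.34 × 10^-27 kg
Yes, relativistic corrections are needed.

Using the non-relativistic de Broglie formula λ = h/(mv):

v = 32.7% × c = 9.803 × 10^7 m/s

λ = h/(mv)
λ = (6.626 × 10^-34 J·s) / (3.34 × 10^-27 kg × 9.803 × 10^7 m/s)
λ = 2.02 × 10^-15 m

Since v = 32.7% of c > 10% of c, relativistic corrections ARE significant and the actual wavelength would differ from this non-relativistic estimate.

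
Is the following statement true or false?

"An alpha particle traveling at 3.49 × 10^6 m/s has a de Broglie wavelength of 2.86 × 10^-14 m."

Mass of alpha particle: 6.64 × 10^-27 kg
True

The claim is correct.

Using λ = h/(mv):
λ = (6.626 × 10^-34 J·s) / (6.64 × 10^-27 kg × 3.49 × 10^6 m/s)
λ = 2.86 × 10^-14 m

This matches the claimed value.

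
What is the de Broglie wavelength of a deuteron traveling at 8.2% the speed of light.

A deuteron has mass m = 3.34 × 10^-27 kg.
8.07 × 10^-15 m

Using the de Broglie relation λ = h/(mv):

v = 8.2% × c = 2.458 × 10^7 m/s

λ = h/(mv)
λ = (6.626 × 10^-34 J·s) / (3.34 × 10^-27 kg × 2.458 × 10^7 m/s)
λ = 8.07 × 10^-15 m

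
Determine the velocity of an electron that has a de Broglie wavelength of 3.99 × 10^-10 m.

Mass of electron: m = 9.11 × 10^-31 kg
1.82 × 10^6 m/s

From the de Broglie relation λ = h/(mv), we solve for v:

v = h/(mλ)
v = (6.626 × 10^-34 J·s) / (9.11 × 10^-31 kg × 3.99 × 10^-10 m)
v = 1.82 × 10^6 m/s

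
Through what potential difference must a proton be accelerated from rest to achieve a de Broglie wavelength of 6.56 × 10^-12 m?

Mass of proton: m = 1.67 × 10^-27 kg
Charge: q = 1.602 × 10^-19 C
19.1 V

From λ = h/√(2mqV), we solve for V:

λ² = h²/(2mqV)
V = h²/(2mqλ²)
V = (6.626 × 10^-34 J·s)² / (2 × 1.67 × 10^-27 kg × 1.602 × 10^-19 C × (6.56 × 10^-12 m)²)
V = 19.1 V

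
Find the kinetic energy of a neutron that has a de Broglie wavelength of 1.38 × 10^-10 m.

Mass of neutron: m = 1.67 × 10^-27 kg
6.90 × 10^-21 J (or 0.0431 eV)

From λ = h/√(2mKE), we solve for KE:

λ² = h²/(2mKE)
KE = h²/(2mλ²)
KE = (6.626 × 10^-34 J·s)² / (2 × 1.67 × 10^-27 kg × (1.38 × 10^-10 m)²)
KE = 6.90 × 10^-21 J
KE = 0.0431 eV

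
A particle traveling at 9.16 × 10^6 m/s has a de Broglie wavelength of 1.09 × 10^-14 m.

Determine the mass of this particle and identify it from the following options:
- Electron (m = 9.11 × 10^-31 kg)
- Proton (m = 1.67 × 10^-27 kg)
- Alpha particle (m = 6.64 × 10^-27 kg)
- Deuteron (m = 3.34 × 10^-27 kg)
The particle is an alpha particle.

From λ = h/(mv), solve for mass:

m = h/(λv)
m = (6.626 × 10^-34 J·s) / (1.09 × 10^-14 m × 9.16 × 10^6 m/s)
m = 6.64 × 10^-27 kg

Comparing with the listed masses, this is closest to an alpha particle.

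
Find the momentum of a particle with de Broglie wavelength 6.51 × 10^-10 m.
1.02 × 10^-24 kg·m/s

From the de Broglie relation λ = h/p, we solve for p:

p = h/λ
p = (6.626 × 10^-34 J·s) / (6.51 × 10^-10 m)
p = 1.02 × 10^-24 kg·m/s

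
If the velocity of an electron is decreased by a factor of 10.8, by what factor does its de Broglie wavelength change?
The wavelength increases by a factor of 10.8.

From λ = h/(mv), the wavelength is inversely proportional to velocity:

λ ∝ 1/v

If v → v/10.8, then λ → 10.8λ

When velocity is decreased by a factor of 10.8, the wavelength increases by a factor of 10.8.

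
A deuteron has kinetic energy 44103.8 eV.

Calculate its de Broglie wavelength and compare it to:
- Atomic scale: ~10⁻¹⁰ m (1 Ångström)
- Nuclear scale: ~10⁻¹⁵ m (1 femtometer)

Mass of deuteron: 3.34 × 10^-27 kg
λ = 9.64 × 10^-14 m, which is between nuclear and atomic scales.

Using λ = h/√(2mKE):

KE = 44103.8 eV = 7.066 × 10^-15 J

λ = h/√(2mKE)
λ = (6.626 × 10^-34 J·s) / √(2 × 3.34 × 10^-27 kg × 7.066 × 10^-15 J)
λ = 9.64 × 10^-14 m

Comparison:
- Atomic scale (10⁻¹⁰ m): λ is 0.00096× this size
- Nuclear scale (10⁻¹⁵ m): λ is 96× this size

The wavelength is between nuclear and atomic scales.

This wavelength is appropriate for probing atomic structure but too large for nuclear physics experiments.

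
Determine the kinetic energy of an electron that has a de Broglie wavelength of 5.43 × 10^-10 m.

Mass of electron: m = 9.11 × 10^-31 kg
8.17 × 10^-19 J (or 5.10 eV)

From λ = h/√(2mKE), we solve for KE:

λ² = h²/(2mKE)
KE = h²/(2mλ²)
KE = (6.626 × 10^-34 J·s)² / (2 × 9.11 × 10^-31 kg × (5.43 × 10^-10 m)²)
KE = 8.17 × 10^-19 J
KE = 5.10 eV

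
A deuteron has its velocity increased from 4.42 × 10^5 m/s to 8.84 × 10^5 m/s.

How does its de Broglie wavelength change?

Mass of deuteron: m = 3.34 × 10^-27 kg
The wavelength decreases by a factor of 2.

Using λ = h/(mv):

Initial wavelength: λ₁ = h/(mv₁) = 4.49 × 10^-13 m
Final wavelength: λ₂ = h/(mv₂) = 2.24 × 10^-13 m

Since λ ∝ 1/v, when velocity increases by a factor of 2, the wavelength decreases by a factor of 2.

λ₂/λ₁ = v₁/v₂ = 1/2

The wavelength decreases by a factor of 2.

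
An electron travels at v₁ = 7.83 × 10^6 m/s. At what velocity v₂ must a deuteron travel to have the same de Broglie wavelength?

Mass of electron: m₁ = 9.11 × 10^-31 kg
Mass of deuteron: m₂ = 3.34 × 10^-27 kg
v₂ = 2.14 × 10^3 m/s

For equal de Broglie wavelengths: λ₁ = λ₂

h/(m₁v₁) = h/(m₂v₂)
m₁v₁ = m₂v₂
v₂ = v₁ · (m₁/m₂)

v₂ = 7.83 × 10^6 m/s × (9.11 × 10^-31 kg / 3.34 × 10^-27 kg)
v₂ = 2.14 × 10^3 m/s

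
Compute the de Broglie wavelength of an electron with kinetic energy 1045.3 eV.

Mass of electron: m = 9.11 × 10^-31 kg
3.79 × 10^-11 m

Using λ = h/√(2mKE):

First convert KE to Joules: KE = 1045.3 eV = 1.675 × 10^-16 J

λ = h/√(2mKE)
λ = (6.626 × 10^-34 J·s) / √(2 × 9.11 × 10^-31 kg × 1.675 × 10^-16 J)
λ = 3.79 × 10^-11 m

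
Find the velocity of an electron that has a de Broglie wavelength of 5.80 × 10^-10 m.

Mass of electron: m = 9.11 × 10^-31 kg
1.25 × 10^6 m/s

From the de Broglie relation λ = h/(mv), we solve for v:

v = h/(mλ)
v = (6.626 × 10^-34 J·s) / (9.11 × 10^-31 kg × 5.80 × 10^-10 m)
v = 1.25 × 10^6 m/s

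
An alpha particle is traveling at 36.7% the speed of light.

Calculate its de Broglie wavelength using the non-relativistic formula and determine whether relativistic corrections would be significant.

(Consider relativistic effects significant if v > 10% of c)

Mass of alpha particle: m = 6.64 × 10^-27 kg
Yes, relativistic corrections are needed.

Using the non-relativistic de Broglie formula λ = h/(mv):

v = 36.7% × c = 1.100 × 10^8 m/s

λ = h/(mv)
λ = (6.626 × 10^-34 J·s) / (6.64 × 10^-27 kg × 1.100 × 10^8 m/s)
λ = 9.07 × 10^-16 m

Since v = 36.7% of c > 10% of c, relativistic corrections ARE significant and the actual wavelength would differ from this non-relativistic estimate.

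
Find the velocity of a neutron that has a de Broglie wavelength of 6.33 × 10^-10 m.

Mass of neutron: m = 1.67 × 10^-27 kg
6.27 × 10^2 m/s

From the de Broglie relation λ = h/(mv), we solve for v:

v = h/(mλ)
v = (6.626 × 10^-34 J·s) / (1.67 × 10^-27 kg × 6.33 × 10^-10 m)
v = 6.27 × 10^2 m/s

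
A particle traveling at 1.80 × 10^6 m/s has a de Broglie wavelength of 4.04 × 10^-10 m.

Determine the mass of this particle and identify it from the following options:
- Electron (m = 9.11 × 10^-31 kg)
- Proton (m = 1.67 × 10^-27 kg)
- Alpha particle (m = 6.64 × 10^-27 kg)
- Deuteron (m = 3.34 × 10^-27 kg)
The particle is an electron.

From λ = h/(mv), solve for mass:

m = h/(λv)
m = (6.626 × 10^-34 J·s) / (4.04 × 10^-10 m × 1.80 × 10^6 m/s)
m = 9.11 × 10^-31 kg

Comparing with the listed masses, this is closest to an electron.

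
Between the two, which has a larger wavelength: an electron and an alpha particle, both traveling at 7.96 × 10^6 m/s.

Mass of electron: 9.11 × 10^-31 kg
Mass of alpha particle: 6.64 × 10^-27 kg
The electron has the longer wavelength.

Using λ = h/(mv), since both particles have the same velocity, the wavelength depends only on mass.

For electron: λ₁ = h/(m₁v) = 9.14 × 10^-11 m
For alpha particle: λ₂ = h/(m₂v) = 1.25 × 10^-14 m

Since λ ∝ 1/m at constant velocity, the lighter particle has the longer wavelength.

The electron has the longer de Broglie wavelength.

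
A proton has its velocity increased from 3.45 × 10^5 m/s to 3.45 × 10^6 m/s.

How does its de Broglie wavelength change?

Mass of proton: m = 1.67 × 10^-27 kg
The wavelength decreases by a factor of 10.

Using λ = h/(mv):

Initial wavelength: λ₁ = h/(mv₁) = 1.15 × 10^-12 m
Final wavelength: λ₂ = h/(mv₂) = 1.15 × 10^-13 m

Since λ ∝ 1/v, when velocity increases by a factor of 10, the wavelength decreases by a factor of 10.

λ₂/λ₁ = v₁/v₂ = 1/10

The wavelength decreases by a factor of 10.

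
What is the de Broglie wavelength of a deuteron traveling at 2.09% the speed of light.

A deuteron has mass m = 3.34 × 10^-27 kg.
3.17 × 10^-14 m

Using the de Broglie relation λ = h/(mv):

v = 2.09% × c = 6.266 × 10^6 m/s

λ = h/(mv)
λ = (6.626 × 10^-34 J·s) / (3.34 × 10^-27 kg × 6.266 × 10^6 m/s)
λ = 3.17 × 10^-14 m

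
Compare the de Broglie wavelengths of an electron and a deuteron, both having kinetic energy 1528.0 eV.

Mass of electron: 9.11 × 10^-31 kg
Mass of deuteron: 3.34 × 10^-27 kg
The electron has the longer wavelength.

Using λ = h/√(2mKE):

For electron: λ₁ = h/√(2m₁KE) = 3.14 × 10^-11 m
For deuteron: λ₂ = h/√(2m₂KE) = 5.18 × 10^-13 m

Since λ ∝ 1/√m at constant kinetic energy, the lighter particle has the longer wavelength.

The electron has the longer de Broglie wavelength.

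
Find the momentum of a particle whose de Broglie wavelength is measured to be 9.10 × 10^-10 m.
7.28 × 10^-25 kg·m/s

From the de Broglie relation λ = h/p, we solve for p:

p = h/λ
p = (6.626 × 10^-34 J·s) / (9.10 × 10^-10 m)
p = 7.28 × 10^-25 kg·m/s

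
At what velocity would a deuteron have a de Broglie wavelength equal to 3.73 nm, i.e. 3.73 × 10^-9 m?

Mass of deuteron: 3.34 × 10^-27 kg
5.32 × 10^1 m/s

From λ = h/(mv), solve for v:

v = h/(mλ)
v = (6.626 × 10^-34 J·s) / (3.34 × 10^-27 kg × 3.73 × 10^-9 m)
v = 5.32 × 10^1 m/s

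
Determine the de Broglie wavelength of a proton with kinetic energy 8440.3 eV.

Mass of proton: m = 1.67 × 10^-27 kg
3.12 × 10^-13 m

Using λ = h/√(2mKE):

First convert KE to Joules: KE = 8440.3 eV = 1.352 × 10^-15 J

λ = h/√(2mKE)
λ = (6.626 × 10^-34 J·s) / √(2 × 1.67 × 10^-27 kg × 1.352 × 10^-15 J)
λ = 3.12 × 10^-13 m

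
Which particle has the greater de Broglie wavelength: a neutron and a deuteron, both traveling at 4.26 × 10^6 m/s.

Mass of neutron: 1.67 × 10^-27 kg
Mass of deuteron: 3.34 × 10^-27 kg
The neutron has the longer wavelength.

Using λ = h/(mv), since both particles have the same velocity, the wavelength depends only on mass.

For neutron: λ₁ = h/(m₁v) = 9.31 × 10^-14 m
For deuteron: λ₂ = h/(m₂v) = 4.66 × 10^-14 m

Since λ ∝ 1/m at constant velocity, the lighter particle has the longer wavelength.

The neutron has the longer de Broglie wavelength.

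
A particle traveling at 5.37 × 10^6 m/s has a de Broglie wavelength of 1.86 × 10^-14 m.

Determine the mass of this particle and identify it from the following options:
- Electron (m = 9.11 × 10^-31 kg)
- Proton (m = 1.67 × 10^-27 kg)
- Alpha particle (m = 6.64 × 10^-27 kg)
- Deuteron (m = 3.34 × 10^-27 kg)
The particle is an alpha particle.

From λ = h/(mv), solve for mass:

m = h/(λv)
m = (6.626 × 10^-34 J·s) / (1.86 × 10^-14 m × 5.37 × 10^6 m/s)
m = 6.63 × 10^-27 kg

Comparing with the listed masses, this is closest to an alpha particle.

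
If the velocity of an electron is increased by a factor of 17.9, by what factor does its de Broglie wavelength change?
The wavelength decreases by a factor of 17.9.

From λ = h/(mv), the wavelength is inversely proportional to velocity:

λ ∝ 1/v

If v → 17.9v, then λ → λ/17.9

When velocity is increased by a factor of 17.9, the wavelength decreases by a factor of 17.9.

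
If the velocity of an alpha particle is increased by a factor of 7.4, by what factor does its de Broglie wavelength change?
The wavelength decreases by a factor of 7.4.

From λ = h/(mv), the wavelength is inversely proportional to velocity:

λ ∝ 1/v

If v → 7.4v, then λ → λ/7.4

When velocity is increased by a factor of 7.4, the wavelength decreases by a factor of 7.4.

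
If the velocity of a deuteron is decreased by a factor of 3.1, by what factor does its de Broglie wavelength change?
The wavelength increases by a factor of 3.1.

From λ = h/(mv), the wavelength is inversely proportional to velocity:

λ ∝ 1/v

If v → v/3.1, then λ → 3.1λ

When velocity is decreased by a factor of 3.1, the wavelength increases by a factor of 3.1.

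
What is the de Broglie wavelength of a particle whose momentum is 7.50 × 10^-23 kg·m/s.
8.83 × 10^-12 m

Using the de Broglie relation λ = h/p:

λ = h/p
λ = (6.626 × 10^-34 J·s) / (7.50 × 10^-23 kg·m/s)
λ = 8.83 × 10^-12 m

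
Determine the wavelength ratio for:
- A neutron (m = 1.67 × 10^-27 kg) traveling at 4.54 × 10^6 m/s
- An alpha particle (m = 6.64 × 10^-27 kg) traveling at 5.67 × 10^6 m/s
λ₁/λ₂ = 4.97

Using λ = h/(mv):

λ₁ = h/(m₁v₁) = 8.74 × 10^-14 m
λ₂ = h/(m₂v₂) = 1.76 × 10^-14 m

Ratio λ₁/λ₂ = (m₂v₂)/(m₁v₁)
         = (6.64 × 10^-27 kg × 5.67 × 10^6 m/s) / (1.67 × 10^-27 kg × 4.54 × 10^6 m/s)
         = 4.97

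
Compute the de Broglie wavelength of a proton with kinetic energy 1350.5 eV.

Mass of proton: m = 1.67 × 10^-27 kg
7.79 × 10^-13 m

Using λ = h/√(2mKE):

First convert KE to Joules: KE = 1350.5 eV = 2.164 × 10^-16 J

λ = h/√(2mKE)
λ = (6.626 × 10^-34 J·s) / √(2 × 1.67 × 10^-27 kg × 2.164 × 10^-16 J)
λ = 7.79 × 10^-13 m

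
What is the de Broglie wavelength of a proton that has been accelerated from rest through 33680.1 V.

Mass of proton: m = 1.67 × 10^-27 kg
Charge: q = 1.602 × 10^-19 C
1.56 × 10^-13 m

When a particle is accelerated through voltage V, it gains kinetic energy KE = qV.

The de Broglie wavelength is then λ = h/√(2mqV):

λ = h/√(2mqV)
λ = (6.626 × 10^-34 J·s) / √(2 × 1.67 × 10^-27 kg × 1.602 × 10^-19 C × 33680.1 V)
λ = 1.56 × 10^-13 m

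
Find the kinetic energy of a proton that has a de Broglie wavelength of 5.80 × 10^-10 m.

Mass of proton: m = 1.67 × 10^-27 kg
3.91 × 10^-22 J (or 2.44 × 10^-3 eV)

From λ = h/√(2mKE), we solve for KE:

λ² = h²/(2mKE)
KE = h²/(2mλ²)
KE = (6.626 × 10^-34 J·s)² / (2 × 1.67 × 10^-27 kg × (5.80 × 10^-10 m)²)
KE = 3.91 × 10^-22 J
KE = 2.44 × 10^-3 eV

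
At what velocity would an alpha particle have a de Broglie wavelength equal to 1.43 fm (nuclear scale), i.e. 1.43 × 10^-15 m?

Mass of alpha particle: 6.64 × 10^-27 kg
6.98 × 10^7 m/s

From λ = h/(mv), solve for v:

v = h/(mλ)
v = (6.626 × 10^-34 J·s) / (6.64 × 10^-27 kg × 1.43 × 10^-15 m)
v = 6.98 × 10^7 m/s

Note: This velocity is 23.3% of the speed of light, so relativistic corrections would be needed for a more accurate calculation.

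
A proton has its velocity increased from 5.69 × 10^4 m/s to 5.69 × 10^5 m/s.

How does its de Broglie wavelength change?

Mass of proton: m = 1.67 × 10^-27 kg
The wavelength decreases by a factor of 10.

Using λ = h/(mv):

Initial wavelength: λ₁ = h/(mv₁) = 6.97 × 10^-12 m
Final wavelength: λ₂ = h/(mv₂) = 6.97 × 10^-13 m

Since λ ∝ 1/v, when velocity increases by a factor of 10, the wavelength decreases by a factor of 10.

λ₂/λ₁ = v₁/v₂ = 1/10

The wavelength decreases by a factor of 10.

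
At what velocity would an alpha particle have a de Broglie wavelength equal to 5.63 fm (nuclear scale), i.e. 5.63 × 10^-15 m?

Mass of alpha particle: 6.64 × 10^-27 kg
1.77 × 10^7 m/s

From λ = h/(mv), solve for v:

v = h/(mλ)
v = (6.626 × 10^-34 J·s) / (6.64 × 10^-27 kg × 5.63 × 10^-15 m)
v = 1.77 × 10^7 m/s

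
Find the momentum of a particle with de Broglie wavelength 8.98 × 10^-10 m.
7.38 × 10^-25 kg·m/s

From the de Broglie relation λ = h/p, we solve for p:

p = h/λ
p = (6.626 × 10^-34 J·s) / (8.98 × 10^-10 m)
p = 7.38 × 10^-25 kg·m/s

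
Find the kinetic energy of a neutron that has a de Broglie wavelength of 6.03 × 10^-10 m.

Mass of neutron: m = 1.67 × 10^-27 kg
3.62 × 10^-22 J (or 2.26 × 10^-3 eV)

From λ = h/√(2mKE), we solve for KE:

λ² = h²/(2mKE)
KE = h²/(2mλ²)
KE = (6.626 × 10^-34 J·s)² / (2 × 1.67 × 10^-27 kg × (6.03 × 10^-10 m)²)
KE = 3.62 × 10^-22 J
KE = 2.26 × 10^-3 eV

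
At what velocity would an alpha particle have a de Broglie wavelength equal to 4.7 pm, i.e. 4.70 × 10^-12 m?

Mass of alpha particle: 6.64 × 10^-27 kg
2.12 × 10^4 m/s

From λ = h/(mv), solve for v:

v = h/(mλ)
v = (6.626 × 10^-34 J·s) / (6.64 × 10^-27 kg × 4.70 × 10^-12 m)
v = 2.12 × 10^4 m/s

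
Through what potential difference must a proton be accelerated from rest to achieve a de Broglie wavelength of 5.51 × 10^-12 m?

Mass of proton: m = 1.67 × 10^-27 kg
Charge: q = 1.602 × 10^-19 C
27.0 V

From λ = h/√(2mqV), we solve for V:

λ² = h²/(2mqV)
V = h²/(2mqλ²)
V = (6.626 × 10^-34 J·s)² / (2 × 1.67 × 10^-27 kg × 1.602 × 10^-19 C × (5.51 × 10^-12 m)²)
V = 27.0 V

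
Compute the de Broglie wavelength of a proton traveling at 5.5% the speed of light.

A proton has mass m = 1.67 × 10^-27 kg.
2.41 × 10^-14 m

Using the de Broglie relation λ = h/(mv):

v = 5.5% × c = 1.649 × 10^7 m/s

λ = h/(mv)
λ = (6.626 × 10^-34 J·s) / (1.67 × 10^-27 kg × 1.649 × 10^7 m/s)
λ = 2.41 × 10^-14 m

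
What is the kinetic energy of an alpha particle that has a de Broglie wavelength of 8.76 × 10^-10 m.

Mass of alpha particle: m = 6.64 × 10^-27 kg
4.31 × 10^-23 J (or 2.69 × 10^-4 eV)

From λ = h/√(2mKE), we solve for KE:

λ² = h²/(2mKE)
KE = h²/(2mλ²)
KE = (6.626 × 10^-34 J·s)² / (2 × 6.64 × 10^-27 kg × (8.76 × 10^-10 m)²)
KE = 4.31 × 10^-23 J
KE = 2.69 × 10^-4 eV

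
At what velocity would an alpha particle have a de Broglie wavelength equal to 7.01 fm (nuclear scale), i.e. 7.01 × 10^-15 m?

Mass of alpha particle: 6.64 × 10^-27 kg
1.42 × 10^7 m/s

From λ = h/(mv), solve for v:

v = h/(mλ)
v = (6.626 × 10^-34 J·s) / (6.64 × 10^-27 kg × 7.01 × 10^-15 m)
v = 1.42 × 10^7 m/s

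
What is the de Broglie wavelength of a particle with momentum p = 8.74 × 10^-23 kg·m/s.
7.58 × 10^-12 m

Using the de Broglie relation λ = h/p:

λ = h/p
λ = (6.626 × 10^-34 J·s) / (8.74 × 10^-23 kg·m/s)
λ = 7.58 × 10^-12 m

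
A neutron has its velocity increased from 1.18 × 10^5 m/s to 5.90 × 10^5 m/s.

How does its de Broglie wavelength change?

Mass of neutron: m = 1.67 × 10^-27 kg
The wavelength decreases by a factor of 5.

Using λ = h/(mv):

Initial wavelength: λ₁ = h/(mv₁) = 3.36 × 10^-12 m
Final wavelength: λ₂ = h/(mv₂) = 6.72 × 10^-13 m

Since λ ∝ 1/v, when velocity increases by a factor of 5, the wavelength decreases by a factor of 5.

λ₂/λ₁ = v₁/v₂ = 1/5

The wavelength decreases by a factor of 5.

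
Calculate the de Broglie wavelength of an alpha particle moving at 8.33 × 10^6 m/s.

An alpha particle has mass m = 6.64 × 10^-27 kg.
1.20 × 10^-14 m

Using the de Broglie relation λ = h/(mv):

λ = h/(mv)
λ = (6.626 × 10^-34 J·s) / (6.64 × 10^-27 kg × 8.33 × 10^6 m/s)
λ = 1.20 × 10^-14 m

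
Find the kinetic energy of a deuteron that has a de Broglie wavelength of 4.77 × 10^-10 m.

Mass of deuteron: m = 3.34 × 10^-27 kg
2.89 × 10^-22 J (or 1.80 × 10^-3 eV)

From λ = h/√(2mKE), we solve for KE:

λ² = h²/(2mKE)
KE = h²/(2mλ²)
KE = (6.626 × 10^-34 J·s)² / (2 × 3.34 × 10^-27 kg × (4.77 × 10^-10 m)²)
KE = 2.89 × 10^-22 J
KE = 1.80 × 10^-3 eV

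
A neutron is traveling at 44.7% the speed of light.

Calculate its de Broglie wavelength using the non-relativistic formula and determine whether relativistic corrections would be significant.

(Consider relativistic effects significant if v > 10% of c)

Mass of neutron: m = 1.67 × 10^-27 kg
Yes, relativistic corrections are needed.

Using the non-relativistic de Broglie formula λ = h/(mv):

v = 44.7% × c = 1.340 × 10^8 m/s

λ = h/(mv)
λ = (6.626 × 10^-34 J·s) / (1.67 × 10^-27 kg × 1.340 × 10^8 m/s)
λ = 2.96 × 10^-15 m

Since v = 44.7% of c > 10% of c, relativistic corrections ARE significant and the actual wavelength would differ from this non-relativistic estimate.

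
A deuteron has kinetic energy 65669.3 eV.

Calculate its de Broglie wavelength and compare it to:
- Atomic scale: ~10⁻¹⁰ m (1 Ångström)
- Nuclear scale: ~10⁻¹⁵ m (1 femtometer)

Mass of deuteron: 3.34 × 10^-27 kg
λ = 7.90 × 10^-14 m, which is between nuclear and atomic scales.

Using λ = h/√(2mKE):

KE = 65669.3 eV = 1.052 × 10^-14 J

λ = h/√(2mKE)
λ = (6.626 × 10^-34 J·s) / √(2 × 3.34 × 10^-27 kg × 1.052 × 10^-14 J)
λ = 7.90 × 10^-14 m

Comparison:
- Atomic scale (10⁻¹⁰ m): λ is 0.00079× this size
- Nuclear scale (10⁻¹⁵ m): λ is 79× this size

The wavelength is between nuclear and atomic scales.

This wavelength is appropriate for probing atomic structure but too large for nuclear physics experiments.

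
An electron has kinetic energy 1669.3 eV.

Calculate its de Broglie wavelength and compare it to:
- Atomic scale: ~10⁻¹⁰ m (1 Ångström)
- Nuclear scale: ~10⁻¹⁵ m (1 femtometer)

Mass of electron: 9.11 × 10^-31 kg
λ = 3.00 × 10^-11 m, which is between nuclear and atomic scales.

Using λ = h/√(2mKE):

KE = 1669.3 eV = 2.675 × 10^-16 J

λ = h/√(2mKE)
λ = (6.626 × 10^-34 J·s) / √(2 × 9.11 × 10^-31 kg × 2.675 × 10^-16 J)
λ = 3.00 × 10^-11 m

Comparison:
- Atomic scale (10⁻¹⁰ m): λ is 0.3× this size
- Nuclear scale (10⁻¹⁵ m): λ is 3e+04× this size

The wavelength is between nuclear and atomic scales.

This wavelength is appropriate for probing atomic structure but too large for nuclear physics experiments.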